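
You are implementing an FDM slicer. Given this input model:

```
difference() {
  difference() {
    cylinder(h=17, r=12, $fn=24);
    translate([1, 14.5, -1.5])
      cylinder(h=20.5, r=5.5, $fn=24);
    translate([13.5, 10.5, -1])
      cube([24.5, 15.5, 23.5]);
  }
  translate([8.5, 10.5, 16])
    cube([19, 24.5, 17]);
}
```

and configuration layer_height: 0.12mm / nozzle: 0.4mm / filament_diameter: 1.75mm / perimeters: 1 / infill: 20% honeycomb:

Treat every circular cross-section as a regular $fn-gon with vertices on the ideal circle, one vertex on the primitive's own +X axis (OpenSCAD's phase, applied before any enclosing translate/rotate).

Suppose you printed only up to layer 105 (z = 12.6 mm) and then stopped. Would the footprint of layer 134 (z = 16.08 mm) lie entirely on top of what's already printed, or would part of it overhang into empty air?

entirely on top

Compare the two slices. At z = 12.6: the r=12 cylinder gives a regular 24-gon of circumradius 12 (constant along its height) (area = (24/2)·12.000²·sin(360°/24) = 447.24 mm²); the cylinder at (1, 14.5): section is a regular 24-gon, circumradius r=5.5 (area = (24/2)·5.500²·sin(360°/24) = 93.95 mm²); the cube at (13.5, 10.5) (footprint 24.5×15.5) is included at this height (area 379.75 mm²); Taking the first minus the rest: starting from the r=12 cylinder (447.24 mm²), the r=5.5 cylinder at (1, 14.5) partially overlaps it — only the 16.94 mm² overlap (of its 93.95 mm²) is removed, clipping the outline; the 24.5×15.5 cube at (13.5, 10.5) misses the remaining region (no effect) — area = 430.30 mm²; the cube at (8.5, 10.5) is absent (z outside [16, 33]); Taking the first minus the rest: none of the subtracted shapes is present at this height, so that combined region is unchanged — area = 430.30 mm². At z = 16.08: the r=12 cylinder contributes a regular 24-gon of circumradius 12 (area = (24/2)·12.000²·sin(360°/24) = 447.24 mm²); the r=5.5 cylinder at (1, 14.5) contributes a regular 24-gon of circumradius 5.5 (area = (24/2)·5.500²·sin(360°/24) = 93.95 mm²); the 24.5×15.5 cube at (13.5, 10.5) contributes its full rectangle (area 379.75 mm²); After the difference (first − rest): starting from the r=12 cylinder (447.24 mm²), the r=5.5 cylinder at (1, 14.5) partially overlaps it — only the 16.94 mm² overlap (of its 93.95 mm²) is removed, clipping the outline; the 24.5×15.5 cube at (13.5, 10.5) misses the remaining region (no effect) — area = 430.30 mm²; the cube at (8.5, 10.5) is present — its section is the full 19×24.5 rectangle (area 465.50 mm²); Subtracting the remaining from the first: starting from that combined region (430.30 mm²), the 19×24.5 cube at (8.5, 10.5) misses the remaining region (no effect) — area = 430.30 mm². Checking containment: the cross-section at z = 16.08 is a subset of the cross-section at z = 12.6.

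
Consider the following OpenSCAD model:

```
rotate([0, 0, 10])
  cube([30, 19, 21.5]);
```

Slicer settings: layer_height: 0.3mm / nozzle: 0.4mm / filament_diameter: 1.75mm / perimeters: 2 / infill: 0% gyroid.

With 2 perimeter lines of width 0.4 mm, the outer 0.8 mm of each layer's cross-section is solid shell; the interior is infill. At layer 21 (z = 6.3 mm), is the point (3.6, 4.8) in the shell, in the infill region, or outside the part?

infill

At z = 6.3 mm: the cube (footprint 30×19) is included at this height; (whole slice rotated 10° about Z — lengths, areas and connectivity unchanged). Overall, the cross-section is a single solid region. Undo the 10° rotation: the query point maps to (4.379, 4.102) in the un-rotated model frame. The nearest boundary edge runs (0.00, 0.00)→(30.00, 0.00); distance from the point to it = 4.10 mm. The point is inside the cross-section and 4.10 mm from the nearest boundary — more than the 0.8 mm shell width (2 × 0.4), so it's in the infill interior.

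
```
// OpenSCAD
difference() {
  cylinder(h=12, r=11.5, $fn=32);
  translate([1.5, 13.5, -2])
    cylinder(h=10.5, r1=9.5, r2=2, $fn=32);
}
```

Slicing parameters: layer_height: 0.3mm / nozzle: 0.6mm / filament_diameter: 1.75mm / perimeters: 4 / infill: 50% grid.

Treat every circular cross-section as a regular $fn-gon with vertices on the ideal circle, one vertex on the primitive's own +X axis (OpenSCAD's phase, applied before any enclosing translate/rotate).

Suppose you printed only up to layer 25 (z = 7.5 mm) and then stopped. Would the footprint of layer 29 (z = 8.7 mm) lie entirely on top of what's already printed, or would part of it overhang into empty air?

part overhangs

Compare the two slices. At z = 7.5: the cylinder: section is a regular 32-gon, circumradius r=11.5 (area = (32/2)·11.500²·sin(360°/32) = 412.81 mm²); the cone at (1.5, 13.5): at t=0.905 of its height the radius interpolates to r₁+(r₂−r₁)t = 2.714, giving a regular 32-gon of that circumradius (area = (32/2)·2.714²·sin(360°/32) = 23.00 mm²); After the difference (first − rest): starting from the r=11.5 cylinder (412.81 mm²), the cone at (1.5, 13.5) partially overlaps it — only the 1.24 mm² overlap (of its 23.00 mm²) is removed, clipping the outline — area = 411.57 mm². At z = 8.7: the cylinder: section is a regular 32-gon, circumradius r=11.5 (area = (32/2)·11.500²·sin(360°/32) = 412.81 mm²); the cone at (1.5, 13.5) does not reach this height (z outside [-2, 8.5]); After the difference (first − rest): none of the subtracted shapes is present at this height, so the r=11.5 cylinder is unchanged — area = 412.81 mm². Checking containment: at z = 8.7 the cross-section extends beyond the z = 7.5 cross-section by about 1.24 mm².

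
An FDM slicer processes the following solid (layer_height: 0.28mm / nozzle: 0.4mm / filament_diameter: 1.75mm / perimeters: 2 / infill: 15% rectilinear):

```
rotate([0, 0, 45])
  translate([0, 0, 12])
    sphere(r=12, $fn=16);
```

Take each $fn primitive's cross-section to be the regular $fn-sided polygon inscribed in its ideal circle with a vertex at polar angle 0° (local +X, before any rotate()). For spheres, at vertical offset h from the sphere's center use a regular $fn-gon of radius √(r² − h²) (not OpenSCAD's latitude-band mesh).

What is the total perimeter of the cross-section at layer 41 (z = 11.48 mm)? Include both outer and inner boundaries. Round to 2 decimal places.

74.84 mm

At z = 11.48 mm: the r=12 sphere slices to a regular 16-gon of circumradius 11.989 (√(r²−h²) with h=0.52 from center) (perimeter = 2·16·11.989·sin(180°/16) = 74.84 mm); (whole slice rotated 45° about Z — lengths, areas and connectivity unchanged). Overall, the cross-section is a single solid region. Total boundary length (outer) = 74.84 mm.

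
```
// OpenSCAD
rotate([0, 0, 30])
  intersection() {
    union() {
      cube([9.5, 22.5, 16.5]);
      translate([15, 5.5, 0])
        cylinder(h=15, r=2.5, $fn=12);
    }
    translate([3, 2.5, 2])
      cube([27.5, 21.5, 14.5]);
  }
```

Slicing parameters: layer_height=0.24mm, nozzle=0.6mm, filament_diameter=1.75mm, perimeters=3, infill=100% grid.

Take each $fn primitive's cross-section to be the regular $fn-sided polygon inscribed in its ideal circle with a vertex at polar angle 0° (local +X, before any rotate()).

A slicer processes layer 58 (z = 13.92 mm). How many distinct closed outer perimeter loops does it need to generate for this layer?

At z = 13.92 mm: the 9.5×22.5 cube contributes its full rectangle; the r=2.5 cylinder at (15, 5.5) gives a regular 12-gon of circumradius 2.5 (constant along its height); Merging all regions: the 2 present regions are separate (no shared area or edge), so areas and boundary lengths simply add and each stays a separate island — 2 connected regions; the cube at (3, 2.5) (footprint 27.5×21.5) is included at this height; Taking the intersection: the 27.5×21.5 cube at (3, 2.5) partially overlaps the result so far; clipping to the common part keeps 148.75 mm² — 2 connected regions; (whole slice rotated 30° about Z — lengths, areas and connectivity unchanged). The result has 2 disconnected regions.

2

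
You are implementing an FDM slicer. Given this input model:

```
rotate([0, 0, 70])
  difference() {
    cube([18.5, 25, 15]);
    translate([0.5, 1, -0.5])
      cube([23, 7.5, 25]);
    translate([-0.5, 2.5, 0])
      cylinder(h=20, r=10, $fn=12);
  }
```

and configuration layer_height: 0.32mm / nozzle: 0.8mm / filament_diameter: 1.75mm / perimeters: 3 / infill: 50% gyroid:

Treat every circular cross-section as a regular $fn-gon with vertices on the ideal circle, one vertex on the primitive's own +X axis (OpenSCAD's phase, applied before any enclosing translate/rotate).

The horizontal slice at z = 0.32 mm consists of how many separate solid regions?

At z = 0.32 mm: the cube is present — its section is the full 18.5×25 rectangle; the cube at (0.5, 1) is present — its section is the full 23×7.5 rectangle; the cylinder at (-0.5, 2.5): section is a regular 12-gon, circumradius r=10; Subtracting the remaining from the first: starting from the 18.5×25 cube, the 23×7.5 cube at (0.5, 1) partially overlaps it — only the 135.00 mm² overlap (of its 172.50 mm²) is removed, clipping the outline; the r=10 cylinder at (-0.5, 2.5) partially overlaps it — only the 30.94 mm² overlap (of its 300.00 mm²) is removed, clipping the outline — 2 connected regions; (whole slice rotated 70° about Z — lengths, areas and connectivity unchanged). The result has 2 disconnected regions.

2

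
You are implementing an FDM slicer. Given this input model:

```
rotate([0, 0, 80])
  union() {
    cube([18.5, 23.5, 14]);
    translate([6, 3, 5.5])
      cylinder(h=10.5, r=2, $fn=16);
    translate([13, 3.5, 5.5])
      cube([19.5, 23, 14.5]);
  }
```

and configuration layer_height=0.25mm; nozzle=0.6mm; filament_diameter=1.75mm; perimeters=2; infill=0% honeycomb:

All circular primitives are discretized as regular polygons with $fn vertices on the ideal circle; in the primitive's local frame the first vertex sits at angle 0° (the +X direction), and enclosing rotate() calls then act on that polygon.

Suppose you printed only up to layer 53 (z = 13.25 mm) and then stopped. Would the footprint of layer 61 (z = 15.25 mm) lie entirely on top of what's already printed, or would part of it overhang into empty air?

Compare the two slices. At z = 13.25: the cube is present — its section is the full 18.5×23.5 rectangle (area 434.75 mm²); the r=2 cylinder at (6, 3) contributes a regular 16-gon of circumradius 2 (area = (16/2)·2.000²·sin(360°/16) = 12.25 mm²); the 19.5×23 cube at (13, 3.5) contributes its full rectangle (area 448.50 mm²); Combining (union): the regions partially overlap — summed areas 895.50 mm² minus the doubly-counted overlap 122.25 mm² gives 773.25 mm² — area = 773.25 mm²; (whole slice rotated 80° about Z — lengths, areas and connectivity unchanged). At z = 15.25: the cube is absent (z outside [0, 14]); the r=2 cylinder at (6, 3) contributes a regular 16-gon of circumradius 2 (area = (16/2)·2.000²·sin(360°/16) = 12.25 mm²); the cube at (13, 3.5) (footprint 19.5×23) is included at this height (area 448.50 mm²); Merging all regions: the 2 present regions are separate (no shared area or edge), so areas and boundary lengths simply add and each stays a separate island — area = 460.75 mm²; (rotated 80° about Z; rotation is an isometry so areas/perimeters/island counts are preserved). Checking containment: the cross-section at z = 15.25 is a subset of the cross-section at z = 13.25.

entirely on top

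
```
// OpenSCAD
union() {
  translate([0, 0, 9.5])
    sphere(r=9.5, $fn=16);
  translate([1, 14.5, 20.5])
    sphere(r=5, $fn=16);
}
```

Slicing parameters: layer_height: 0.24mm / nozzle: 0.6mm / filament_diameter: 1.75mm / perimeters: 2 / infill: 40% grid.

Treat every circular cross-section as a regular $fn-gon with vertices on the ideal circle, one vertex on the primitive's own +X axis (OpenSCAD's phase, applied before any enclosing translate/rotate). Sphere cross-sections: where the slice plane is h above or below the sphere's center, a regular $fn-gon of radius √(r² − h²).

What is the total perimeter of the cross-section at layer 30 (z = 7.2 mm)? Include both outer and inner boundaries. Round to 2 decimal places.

57.54 mm

At z = 7.2 mm: the sphere: section is a regular 16-gon, circumradius = √(r²−h²) = √(9.5²−2.3²) = 9.217 (perimeter = 2·16·9.217·sin(180°/16) = 57.54 mm); the sphere at (1, 14.5) is not intersected at this z (|z−center|=13.300 > r=5); Taking the union: only the r=9.5 sphere is present, so the union is just that shape — boundary = 57.54 mm. Overall, the cross-section is a single solid region. Total boundary length (outer) = 57.54 mm.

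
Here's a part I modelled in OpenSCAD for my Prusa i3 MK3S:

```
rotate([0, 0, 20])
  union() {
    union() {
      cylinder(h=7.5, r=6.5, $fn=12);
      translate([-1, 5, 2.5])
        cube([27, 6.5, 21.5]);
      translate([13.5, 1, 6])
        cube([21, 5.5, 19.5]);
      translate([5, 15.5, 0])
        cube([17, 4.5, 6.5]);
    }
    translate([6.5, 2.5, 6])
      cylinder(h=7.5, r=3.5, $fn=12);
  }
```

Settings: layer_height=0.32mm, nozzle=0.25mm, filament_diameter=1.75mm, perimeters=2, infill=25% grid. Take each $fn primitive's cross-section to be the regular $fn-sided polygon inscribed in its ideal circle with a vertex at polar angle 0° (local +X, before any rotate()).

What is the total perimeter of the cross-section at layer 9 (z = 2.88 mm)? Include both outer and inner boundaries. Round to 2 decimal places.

At z = 2.88 mm: the r=6.5 cylinder contributes a regular 12-gon of circumradius 6.5 (perimeter = 2·12·6.500·sin(180°/12) = 40.38 mm); the 27×6.5 cube at (-1, 5) contributes its full rectangle (perimeter 67.00 mm); the cube at (13.5, 1) is absent (z outside [6, 25.5]); the 17×4.5 cube at (5, 15.5) contributes its full rectangle (perimeter 43.00 mm); Merging all regions: the regions partially overlap (shared area 5.02 mm²), so the edge portions inside another operand are dropped and the merged outline is re-measured after clipping — boundary = 138.97 mm; the cylinder at (6.5, 2.5) is absent (z outside [6, 13.5]); Merging all regions: only the result so far is present, so the union is just that shape — boundary = 138.97 mm; (whole slice rotated 20° about Z — lengths, areas and connectivity unchanged). Overall, the cross-section has 2 separate islands. Total boundary length (outer) = 138.97 mm.

138.97 mm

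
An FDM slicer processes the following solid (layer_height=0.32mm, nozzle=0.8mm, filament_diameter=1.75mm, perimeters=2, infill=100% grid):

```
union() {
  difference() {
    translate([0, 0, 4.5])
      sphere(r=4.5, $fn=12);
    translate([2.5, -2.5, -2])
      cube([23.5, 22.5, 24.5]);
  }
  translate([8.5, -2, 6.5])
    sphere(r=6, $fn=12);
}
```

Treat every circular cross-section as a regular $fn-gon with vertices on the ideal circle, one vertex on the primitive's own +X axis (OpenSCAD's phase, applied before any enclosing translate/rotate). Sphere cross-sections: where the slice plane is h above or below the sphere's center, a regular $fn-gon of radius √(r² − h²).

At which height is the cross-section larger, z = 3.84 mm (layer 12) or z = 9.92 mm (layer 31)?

Layer 12 (z = 3.84): the r=4.5 sphere contributes a regular 12-gon of circumradius √(4.5²−0.66²) = 4.451 (area = (12/2)·4.451²·sin(360°/12) = 59.44 mm²); the 23.5×22.5 cube at (2.5, -2.5) contributes its full rectangle (area 528.75 mm²); After the difference (first − rest): starting from the r=4.5 sphere (59.44 mm²), the 23.5×22.5 cube at (2.5, -2.5) partially overlaps it — only the 8.61 mm² overlap (of its 528.75 mm²) is removed, clipping the outline — area = 50.83 mm²; the r=6 sphere at (8.5, -2) contributes a regular 12-gon of circumradius √(6²−2.66²) = 5.378 (area = (12/2)·5.378²·sin(360°/12) = 86.77 mm²); Taking the union: the regions partially overlap — summed areas 137.61 mm² minus the doubly-counted overlap 0.04 mm² gives 137.56 mm² — area = 137.56 mm². So its area = 137.56 mm². Layer 31 (z = 9.92): the sphere is not intersected at this z (|z−center|=5.420 > r=4.5); the cube at (2.5, -2.5) is present — its section is the full 23.5×22.5 rectangle (area 528.75 mm²); After the difference (first − rest): the first operand is absent here, so nothing remains; the r=6 sphere at (8.5, -2) contributes a regular 12-gon of circumradius √(6²−3.42²) = 4.930 (area = (12/2)·4.930²·sin(360°/12) = 72.91 mm²); Combining (union): only the r=6 sphere at (8.5, -2) is present, so the union is just that shape — area = 72.91 mm². So its area = 72.91 mm². Layer 12 is larger (137.56 vs 72.91 mm²).

layer 12 (z = 3.84 mm)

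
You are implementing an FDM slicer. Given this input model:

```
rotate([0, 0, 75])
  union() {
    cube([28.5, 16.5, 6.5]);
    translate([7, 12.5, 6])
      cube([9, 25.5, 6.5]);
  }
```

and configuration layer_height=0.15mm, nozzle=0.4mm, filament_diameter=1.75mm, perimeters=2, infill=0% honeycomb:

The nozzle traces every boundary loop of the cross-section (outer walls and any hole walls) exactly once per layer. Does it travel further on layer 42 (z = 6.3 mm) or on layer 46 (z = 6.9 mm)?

layer 42 (z = 6.3 mm)

Layer 42 (z = 6.3): the cube is present — its section is the full 28.5×16.5 rectangle (perimeter 90.00 mm); the 9×25.5 cube at (7, 12.5) contributes its full rectangle (perimeter 69.00 mm); Combining (union): the regions partially overlap (shared area 36.00 mm²), so the edge portions inside another operand are dropped and the merged outline is re-measured after clipping — boundary = 133.00 mm; (rotated 75° about Z; rotation is an isometry so areas/perimeters/island counts are preserved). So its perimeter = 133.00 mm. Layer 46 (z = 6.9): the cube is not intersected at this z (z outside [0, 6.5]); the 9×25.5 cube at (7, 12.5) contributes its full rectangle (perimeter 69.00 mm); Taking the union: only the 9×25.5 cube at (7, 12.5) is present, so the union is just that shape — boundary = 69.00 mm; (whole slice rotated 75° about Z — lengths, areas and connectivity unchanged). So its perimeter = 69.00 mm. Layer 42 is larger (133.00 vs 69.00 mm).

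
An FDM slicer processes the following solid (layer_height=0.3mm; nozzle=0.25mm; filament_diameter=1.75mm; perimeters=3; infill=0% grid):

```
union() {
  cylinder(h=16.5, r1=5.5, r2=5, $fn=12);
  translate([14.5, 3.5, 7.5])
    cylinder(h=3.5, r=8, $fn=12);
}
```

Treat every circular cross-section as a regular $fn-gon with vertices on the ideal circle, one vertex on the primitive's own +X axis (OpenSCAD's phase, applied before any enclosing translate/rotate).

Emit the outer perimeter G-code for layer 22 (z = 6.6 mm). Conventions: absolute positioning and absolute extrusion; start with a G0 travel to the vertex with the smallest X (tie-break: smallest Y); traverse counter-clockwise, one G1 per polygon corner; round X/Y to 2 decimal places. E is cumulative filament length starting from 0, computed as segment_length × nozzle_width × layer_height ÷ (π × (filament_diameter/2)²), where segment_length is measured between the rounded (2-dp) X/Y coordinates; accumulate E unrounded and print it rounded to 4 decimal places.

At z = 6.6 mm: the cone contributes a regular 12-gon of circumradius 5.300 (interpolated between r1=5.5 and r2=5 at t=0.400); the cylinder at (14.5, 3.5) is not intersected at this z (z outside [7.5, 11]); Merging all regions: only the cone is present, so the union is just that shape — 1 connected region. The outline is a single polygon with 12 vertices. Extrusion per mm of travel: 0.25 × 0.3 / (π × 0.875²) = 0.031181. Accumulating E over each segment gives final E = 1.0266.

G0 X-5.30 Y0.00 Z6.60
G1 X-4.59 Y-2.65 E0.0855
G1 X-2.65 Y-4.59 E0.1711
G1 X0.00 Y-5.30 E0.2566
G1 X2.65 Y-4.59 E0.3422
G1 X4.59 Y-2.65 E0.4277
G1 X5.30 Y0.00 E0.5133
G1 X4.59 Y2.65 E0.5988
G1 X2.65 Y4.59 E0.6844
G1 X0.00 Y5.30 E0.7699
G1 X-2.65 Y4.59 E0.8555
G1 X-4.59 Y2.65 E0.9410
G1 X-5.30 Y0.00 E1.0266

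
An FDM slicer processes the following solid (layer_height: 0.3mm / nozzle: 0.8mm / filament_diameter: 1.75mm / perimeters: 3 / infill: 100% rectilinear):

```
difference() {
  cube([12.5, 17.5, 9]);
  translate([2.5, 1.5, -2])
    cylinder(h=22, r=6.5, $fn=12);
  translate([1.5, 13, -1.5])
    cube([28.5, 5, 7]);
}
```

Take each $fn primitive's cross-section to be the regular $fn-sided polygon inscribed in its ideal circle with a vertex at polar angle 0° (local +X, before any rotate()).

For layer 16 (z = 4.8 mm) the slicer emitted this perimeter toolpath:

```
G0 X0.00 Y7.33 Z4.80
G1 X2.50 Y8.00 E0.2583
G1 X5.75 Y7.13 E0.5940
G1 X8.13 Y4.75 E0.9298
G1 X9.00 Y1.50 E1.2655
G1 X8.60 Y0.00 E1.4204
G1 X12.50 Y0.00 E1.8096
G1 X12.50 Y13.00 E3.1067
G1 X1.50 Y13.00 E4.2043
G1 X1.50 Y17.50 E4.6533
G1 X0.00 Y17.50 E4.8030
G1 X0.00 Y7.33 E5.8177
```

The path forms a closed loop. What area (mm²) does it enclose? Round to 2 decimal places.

108.95 mm²

Apply the shoelace formula to the sequence of (X, Y) vertices; enclosed area = 108.95 mm².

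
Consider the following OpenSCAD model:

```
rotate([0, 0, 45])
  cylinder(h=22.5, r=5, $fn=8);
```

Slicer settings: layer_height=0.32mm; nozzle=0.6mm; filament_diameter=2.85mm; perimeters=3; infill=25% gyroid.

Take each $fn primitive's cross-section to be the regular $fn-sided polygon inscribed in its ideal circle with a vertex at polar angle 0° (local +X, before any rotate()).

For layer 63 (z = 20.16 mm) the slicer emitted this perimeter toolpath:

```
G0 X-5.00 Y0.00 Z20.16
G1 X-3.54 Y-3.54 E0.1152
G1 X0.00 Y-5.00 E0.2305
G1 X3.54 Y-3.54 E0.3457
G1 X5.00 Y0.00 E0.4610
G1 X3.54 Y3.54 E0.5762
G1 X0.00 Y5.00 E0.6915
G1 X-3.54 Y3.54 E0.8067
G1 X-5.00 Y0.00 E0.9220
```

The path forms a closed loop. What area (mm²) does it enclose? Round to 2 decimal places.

70.80 mm²

Apply the shoelace formula to the sequence of (X, Y) vertices; enclosed area = 70.80 mm².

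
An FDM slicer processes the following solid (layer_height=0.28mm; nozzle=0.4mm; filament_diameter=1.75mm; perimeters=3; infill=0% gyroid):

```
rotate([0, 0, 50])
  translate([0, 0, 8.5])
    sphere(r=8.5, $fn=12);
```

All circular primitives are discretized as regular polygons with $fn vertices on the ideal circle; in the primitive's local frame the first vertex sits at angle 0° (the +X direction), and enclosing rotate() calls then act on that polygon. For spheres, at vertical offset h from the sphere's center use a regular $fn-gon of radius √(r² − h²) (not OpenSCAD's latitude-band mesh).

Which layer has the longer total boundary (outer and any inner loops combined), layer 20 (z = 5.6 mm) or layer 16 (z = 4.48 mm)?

layer 20 (z = 5.6 mm)

Layer 20 (z = 5.6): the r=8.5 sphere contributes a regular 12-gon of circumradius √(8.5²−2.9²) = 7.990 (perimeter = 2·12·7.990·sin(180°/12) = 49.63 mm); (whole slice rotated 50° about Z — lengths, areas and connectivity unchanged). So its perimeter = 49.63 mm. Layer 16 (z = 4.48): the sphere: section is a regular 12-gon, circumradius = √(r²−h²) = √(8.5²−4.02²) = 7.489 (perimeter = 2·12·7.489·sin(180°/12) = 46.52 mm); (rotated 50° about Z; rotation is an isometry so areas/perimeters/island counts are preserved). So its perimeter = 46.52 mm. Layer 20 is larger (49.63 vs 46.52 mm).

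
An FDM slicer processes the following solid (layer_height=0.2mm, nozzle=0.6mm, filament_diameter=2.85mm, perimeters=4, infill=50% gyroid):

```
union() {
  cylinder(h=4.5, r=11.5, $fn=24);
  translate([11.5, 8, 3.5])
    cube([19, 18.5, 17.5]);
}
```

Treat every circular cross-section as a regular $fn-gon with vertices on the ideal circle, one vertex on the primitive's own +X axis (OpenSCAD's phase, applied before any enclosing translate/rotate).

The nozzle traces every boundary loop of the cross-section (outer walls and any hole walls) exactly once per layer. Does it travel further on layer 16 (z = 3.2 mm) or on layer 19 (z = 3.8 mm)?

Layer 16 (z = 3.2): the r=11.5 cylinder contributes a regular 24-gon of circumradius 11.5 (perimeter = 2·24·11.500·sin(180°/24) = 72.05 mm); the cube at (11.5, 8) is absent (z outside [3.5, 21]); Merging all regions: only the r=11.5 cylinder is present, so the union is just that shape — boundary = 72.05 mm. So its perimeter = 72.05 mm. Layer 19 (z = 3.8): the r=11.5 cylinder contributes a regular 24-gon of circumradius 11.5 (perimeter = 2·24·11.500·sin(180°/24) = 72.05 mm); the cube at (11.5, 8) is present — its section is the full 19×18.5 rectangle (perimeter 75.00 mm); Taking the union: the 2 present regions are separate (no shared area or edge), so areas and boundary lengths simply add and each stays a separate island — boundary = 147.05 mm. So its perimeter = 147.05 mm. Layer 19 is larger (147.05 vs 72.05 mm).

layer 19 (z = 3.8 mm)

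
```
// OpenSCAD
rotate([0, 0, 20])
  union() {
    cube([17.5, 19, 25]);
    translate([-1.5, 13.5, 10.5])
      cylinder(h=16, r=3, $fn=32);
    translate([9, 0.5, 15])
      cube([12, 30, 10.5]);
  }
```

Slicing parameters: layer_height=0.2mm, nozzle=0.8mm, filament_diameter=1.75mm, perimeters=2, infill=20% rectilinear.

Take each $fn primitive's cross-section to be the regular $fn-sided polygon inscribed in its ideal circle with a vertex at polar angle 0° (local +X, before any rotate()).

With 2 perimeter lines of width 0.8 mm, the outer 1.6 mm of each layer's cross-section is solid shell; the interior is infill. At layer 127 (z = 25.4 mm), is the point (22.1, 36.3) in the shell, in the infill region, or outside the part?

At z = 25.4 mm: the cube is absent (z outside [0, 25]); the r=3 cylinder at (-1.5, 13.5) gives a regular 32-gon of circumradius 3 (constant along its height); the cube at (9, 0.5) (footprint 12×30) is included at this height; Merging all regions: the 2 present regions are separate (no shared area or edge), so areas and boundary lengths simply add and each stays a separate island — 2 connected regions; (whole slice rotated 20° about Z — lengths, areas and connectivity unchanged). Overall, the cross-section has 2 separate islands. Undo the 20° rotation: the query point maps to (33.183, 26.552) in the un-rotated model frame. The nearest boundary edge runs (21.00, 30.50)→(21.00, 0.50); distance from the point to it = 12.18 mm. The point is not inside any of the regions above, so it lies outside the cross-section (12.18 mm from the nearest boundary).

outside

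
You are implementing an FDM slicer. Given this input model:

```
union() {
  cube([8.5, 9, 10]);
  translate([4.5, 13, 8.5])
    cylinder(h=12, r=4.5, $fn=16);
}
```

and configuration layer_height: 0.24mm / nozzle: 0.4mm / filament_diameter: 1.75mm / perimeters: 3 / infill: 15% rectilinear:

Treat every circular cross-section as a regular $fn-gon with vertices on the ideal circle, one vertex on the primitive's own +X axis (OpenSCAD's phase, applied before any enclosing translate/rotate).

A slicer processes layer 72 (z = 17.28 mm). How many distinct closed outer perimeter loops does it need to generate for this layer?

1

At z = 17.28 mm: the cube is absent (z outside [0, 10]); the r=4.5 cylinder at (4.5, 13) gives a regular 16-gon of circumradius 4.5 (constant along its height); Taking the union: only the r=4.5 cylinder at (4.5, 13) is present, so the union is just that shape — 1 connected region. The result has 1 disconnected region.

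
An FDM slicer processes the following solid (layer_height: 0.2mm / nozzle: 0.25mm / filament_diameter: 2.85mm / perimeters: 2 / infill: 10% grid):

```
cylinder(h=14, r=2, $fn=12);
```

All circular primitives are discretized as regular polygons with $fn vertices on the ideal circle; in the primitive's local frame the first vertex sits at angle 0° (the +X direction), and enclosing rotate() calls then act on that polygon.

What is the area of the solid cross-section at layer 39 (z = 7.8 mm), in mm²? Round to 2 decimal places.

12.00 mm²

At z = 7.8 mm: the cylinder: section is a regular 12-gon, circumradius r=2 (area = (12/2)·2.000²·sin(360°/12) = 12.00 mm²). Overall, the cross-section is a single solid region. Net area = 12.00 mm².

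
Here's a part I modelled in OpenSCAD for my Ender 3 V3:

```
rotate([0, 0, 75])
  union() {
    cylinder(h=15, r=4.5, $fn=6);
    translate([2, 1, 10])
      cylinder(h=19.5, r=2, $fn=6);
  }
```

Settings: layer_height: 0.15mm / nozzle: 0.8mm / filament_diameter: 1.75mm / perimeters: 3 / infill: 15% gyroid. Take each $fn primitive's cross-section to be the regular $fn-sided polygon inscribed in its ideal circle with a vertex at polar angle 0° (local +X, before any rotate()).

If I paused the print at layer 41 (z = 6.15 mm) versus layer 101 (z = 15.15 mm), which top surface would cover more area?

layer 41 (z = 6.15 mm)

Layer 41 (z = 6.15): the r=4.5 cylinder gives a regular 6-gon of circumradius 4.5 (constant along its height) (area = (6/2)·4.500²·sin(360°/6) = 52.61 mm²); the cylinder at (2, 1) is absent (z outside [10, 29.5]); Taking the union: only the r=4.5 cylinder is present, so the union is just that shape — area = 52.61 mm²; (whole slice rotated 75° about Z — lengths, areas and connectivity unchanged). So its area = 52.61 mm². Layer 101 (z = 15.15): the cylinder is not intersected at this z (z outside [0, 15]); the r=2 cylinder at (2, 1) gives a regular 6-gon of circumradius 2 (constant along its height) (area = (6/2)·2.000²·sin(360°/6) = 10.39 mm²); Taking the union: only the r=2 cylinder at (2, 1) is present, so the union is just that shape — area = 10.39 mm²; (whole slice rotated 75° about Z — lengths, areas and connectivity unchanged). So its area = 10.39 mm². Layer 41 is larger (52.61 vs 10.39 mm²).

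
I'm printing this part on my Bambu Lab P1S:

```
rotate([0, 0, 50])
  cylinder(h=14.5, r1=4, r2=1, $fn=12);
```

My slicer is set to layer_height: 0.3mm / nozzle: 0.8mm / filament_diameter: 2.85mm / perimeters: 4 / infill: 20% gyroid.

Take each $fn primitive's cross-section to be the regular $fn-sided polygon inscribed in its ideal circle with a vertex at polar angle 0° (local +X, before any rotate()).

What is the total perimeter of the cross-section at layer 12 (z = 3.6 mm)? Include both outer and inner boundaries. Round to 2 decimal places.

20.22 mm

At z = 3.6 mm: the cone (r1=4→r2=1) has section circumradius 3.255 here — a regular 12-gon (perimeter = 2·12·3.255·sin(180°/12) = 20.22 mm); (whole slice rotated 50° about Z — lengths, areas and connectivity unchanged). Overall, the cross-section is a single solid region. Total boundary length (outer) = 20.22 mm.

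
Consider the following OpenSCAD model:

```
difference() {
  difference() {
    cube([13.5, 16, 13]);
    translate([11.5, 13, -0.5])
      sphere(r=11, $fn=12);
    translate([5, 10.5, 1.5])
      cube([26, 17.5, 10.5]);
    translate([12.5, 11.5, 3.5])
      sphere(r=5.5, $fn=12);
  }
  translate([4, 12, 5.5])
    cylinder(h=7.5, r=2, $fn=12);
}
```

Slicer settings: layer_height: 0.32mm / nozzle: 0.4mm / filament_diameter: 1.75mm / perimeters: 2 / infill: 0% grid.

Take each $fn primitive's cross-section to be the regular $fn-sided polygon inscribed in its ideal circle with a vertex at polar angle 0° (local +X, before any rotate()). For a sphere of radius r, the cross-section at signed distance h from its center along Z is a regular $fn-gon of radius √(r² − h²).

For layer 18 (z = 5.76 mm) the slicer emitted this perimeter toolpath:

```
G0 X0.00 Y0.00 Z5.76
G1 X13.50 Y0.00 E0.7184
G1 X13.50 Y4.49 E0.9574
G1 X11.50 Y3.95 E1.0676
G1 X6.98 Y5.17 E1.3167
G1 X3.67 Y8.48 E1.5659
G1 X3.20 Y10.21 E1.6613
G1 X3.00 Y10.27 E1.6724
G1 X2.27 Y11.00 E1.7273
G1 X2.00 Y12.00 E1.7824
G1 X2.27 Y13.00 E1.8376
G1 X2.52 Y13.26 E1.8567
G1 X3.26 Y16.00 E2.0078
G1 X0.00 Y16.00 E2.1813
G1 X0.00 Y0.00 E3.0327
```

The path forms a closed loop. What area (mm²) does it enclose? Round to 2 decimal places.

Apply the shoelace formula to the sequence of (X, Y) vertices; enclosed area = 103.63 mm².

103.63 mm²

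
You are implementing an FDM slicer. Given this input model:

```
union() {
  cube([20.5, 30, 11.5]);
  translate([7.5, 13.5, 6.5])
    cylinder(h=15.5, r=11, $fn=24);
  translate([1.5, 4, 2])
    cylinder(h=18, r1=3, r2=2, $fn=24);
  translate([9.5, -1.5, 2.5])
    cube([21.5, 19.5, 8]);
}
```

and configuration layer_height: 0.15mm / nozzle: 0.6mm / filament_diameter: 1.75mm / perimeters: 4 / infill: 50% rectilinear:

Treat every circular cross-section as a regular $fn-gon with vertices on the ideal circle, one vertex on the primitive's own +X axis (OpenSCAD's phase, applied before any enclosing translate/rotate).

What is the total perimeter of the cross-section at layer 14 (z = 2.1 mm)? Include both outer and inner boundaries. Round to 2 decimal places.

At z = 2.1 mm: the cube (footprint 20.5×30) is included at this height (perimeter 101.00 mm); the cylinder at (7.5, 13.5) is absent (z outside [6.5, 22]); the cone at (1.5, 4) contributes a regular 24-gon of circumradius 2.994 (interpolated between r1=3 and r2=2 at t=0.006) (perimeter = 2·24·2.994·sin(180°/24) = 18.76 mm); the cube at (9.5, -1.5) is absent (z outside [2.5, 10.5]); Merging all regions: the regions partially overlap (shared area 22.46 mm²), so the edge portions inside another operand are dropped and the merged outline is re-measured after clipping — boundary = 102.06 mm. Overall, the cross-section is a single solid region. Total boundary length (outer) = 102.06 mm.

102.06 mm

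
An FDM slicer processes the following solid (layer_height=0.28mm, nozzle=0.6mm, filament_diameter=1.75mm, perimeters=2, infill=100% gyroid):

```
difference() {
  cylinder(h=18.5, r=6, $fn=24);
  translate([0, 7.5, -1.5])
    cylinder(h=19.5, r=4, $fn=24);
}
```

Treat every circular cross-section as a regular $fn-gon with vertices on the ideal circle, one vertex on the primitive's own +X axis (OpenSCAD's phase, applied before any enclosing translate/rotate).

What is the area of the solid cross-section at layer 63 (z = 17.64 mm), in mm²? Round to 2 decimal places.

At z = 17.64 mm: the r=6 cylinder gives a regular 24-gon of circumradius 6 (constant along its height) (area = (24/2)·6.000²·sin(360°/24) = 111.81 mm²); the r=4 cylinder at (0, 7.5) gives a regular 24-gon of circumradius 4 (constant along its height) (area = (24/2)·4.000²·sin(360°/24) = 49.69 mm²); Subtracting the remaining from the first: starting from the r=6 cylinder (111.81 mm²), the r=4 cylinder at (0, 7.5) partially overlaps it — only the 10.62 mm² overlap (of its 49.69 mm²) is removed, clipping the outline — area = 101.19 mm². Overall, the cross-section is a single solid region. Net area = 101.19 mm².

101.19 mm²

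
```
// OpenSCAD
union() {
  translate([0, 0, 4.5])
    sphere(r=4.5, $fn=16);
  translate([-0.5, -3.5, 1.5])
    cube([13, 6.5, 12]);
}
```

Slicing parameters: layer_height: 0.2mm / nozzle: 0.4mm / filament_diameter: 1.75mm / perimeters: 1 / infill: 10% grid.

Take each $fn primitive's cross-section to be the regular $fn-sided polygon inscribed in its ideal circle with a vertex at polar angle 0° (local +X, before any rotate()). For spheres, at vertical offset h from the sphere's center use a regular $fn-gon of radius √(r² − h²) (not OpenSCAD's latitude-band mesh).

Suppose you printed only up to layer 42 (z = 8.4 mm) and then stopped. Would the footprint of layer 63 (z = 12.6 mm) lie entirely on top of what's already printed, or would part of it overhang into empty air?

Compare the two slices. At z = 8.4: the r=4.5 sphere slices to a regular 16-gon of circumradius 2.245 (√(r²−h²) with h=3.9 from center) (area = (16/2)·2.245²·sin(360°/16) = 15.43 mm²); the cube at (-0.5, -3.5) is present — its section is the full 13×6.5 rectangle (area 84.50 mm²); Merging all regions: the regions partially overlap — summed areas 99.93 mm² minus the doubly-counted overlap 9.91 mm² gives 90.02 mm² — area = 90.02 mm². At z = 12.6: the sphere is absent (|z−center|=8.100 > r=4.5); the 13×6.5 cube at (-0.5, -3.5) contributes its full rectangle (area 84.50 mm²); Taking the union: only the 13×6.5 cube at (-0.5, -3.5) is present, so the union is just that shape — area = 84.50 mm². Checking containment: the cross-section at z = 12.6 is a subset of the cross-section at z = 8.4.

entirely on top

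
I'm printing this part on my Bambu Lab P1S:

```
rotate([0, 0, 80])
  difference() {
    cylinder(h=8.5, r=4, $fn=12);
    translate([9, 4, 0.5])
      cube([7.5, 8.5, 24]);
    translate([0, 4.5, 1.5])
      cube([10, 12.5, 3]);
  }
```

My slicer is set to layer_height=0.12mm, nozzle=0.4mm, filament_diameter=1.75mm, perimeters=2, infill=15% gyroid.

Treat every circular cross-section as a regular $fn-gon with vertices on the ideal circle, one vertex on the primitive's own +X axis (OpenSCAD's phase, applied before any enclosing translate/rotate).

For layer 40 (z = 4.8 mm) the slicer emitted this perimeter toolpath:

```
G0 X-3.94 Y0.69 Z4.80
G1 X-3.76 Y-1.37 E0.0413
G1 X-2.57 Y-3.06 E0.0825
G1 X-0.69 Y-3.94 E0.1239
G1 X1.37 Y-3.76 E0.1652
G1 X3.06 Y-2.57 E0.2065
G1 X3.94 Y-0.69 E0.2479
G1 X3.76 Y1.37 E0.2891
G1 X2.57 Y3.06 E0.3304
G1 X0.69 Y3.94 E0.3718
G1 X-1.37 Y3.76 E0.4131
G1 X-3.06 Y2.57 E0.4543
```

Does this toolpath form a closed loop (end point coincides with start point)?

no

Start point (G0): (-3.94, 0.69). End point (last G1): the path does not return to the start — open.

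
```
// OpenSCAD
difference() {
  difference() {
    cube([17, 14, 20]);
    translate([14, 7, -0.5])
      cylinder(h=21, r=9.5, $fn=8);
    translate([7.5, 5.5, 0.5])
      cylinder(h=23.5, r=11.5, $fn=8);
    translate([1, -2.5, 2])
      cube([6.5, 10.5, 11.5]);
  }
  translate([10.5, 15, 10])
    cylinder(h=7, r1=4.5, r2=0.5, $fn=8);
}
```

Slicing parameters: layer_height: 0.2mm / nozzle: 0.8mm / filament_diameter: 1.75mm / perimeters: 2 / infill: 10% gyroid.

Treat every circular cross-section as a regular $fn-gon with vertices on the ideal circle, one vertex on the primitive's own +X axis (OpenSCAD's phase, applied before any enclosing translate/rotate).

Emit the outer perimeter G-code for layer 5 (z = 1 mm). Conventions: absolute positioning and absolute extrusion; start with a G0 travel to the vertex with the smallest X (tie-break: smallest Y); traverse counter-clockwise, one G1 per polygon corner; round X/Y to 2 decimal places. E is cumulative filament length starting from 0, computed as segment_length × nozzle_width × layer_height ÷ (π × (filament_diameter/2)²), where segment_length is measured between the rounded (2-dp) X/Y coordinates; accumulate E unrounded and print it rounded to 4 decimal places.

At z = 1 mm: the 17×14 cube contributes its full rectangle; the r=9.5 cylinder at (14, 7) gives a regular 8-gon of circumradius 9.5 (constant along its height); the cylinder at (7.5, 5.5): section is a regular 8-gon, circumradius r=11.5; the cube at (1, -2.5) does not reach this height (z outside [2, 13.5]); Subtracting the remaining from the first: starting from the 17×14 cube, the r=9.5 cylinder at (14, 7) partially overlaps it — only the 154.54 mm² overlap (of its 255.27 mm²) is removed, clipping the outline; the r=11.5 cylinder at (7.5, 5.5) partially overlaps it — only the 83.44 mm² overlap (of its 374.06 mm²) is removed, clipping the outline — 1 connected region; the cone at (10.5, 15) does not reach this height (z outside [10, 17]); Subtracting the remaining from the first: none of the subtracted shapes is present at this height, so the result so far is unchanged — 1 connected region. The outline is a single polygon with 3 vertices. Extrusion per mm of travel: 0.8 × 0.2 / (π × 0.875²) = 0.066520. Accumulating E over each segment gives final E = 0.0434.

G0 X0.00 Y13.89 Z1.00
G1 X0.26 Y14.00 E0.0188
G1 X0.00 Y14.00 E0.0361
G1 X0.00 Y13.89 E0.0434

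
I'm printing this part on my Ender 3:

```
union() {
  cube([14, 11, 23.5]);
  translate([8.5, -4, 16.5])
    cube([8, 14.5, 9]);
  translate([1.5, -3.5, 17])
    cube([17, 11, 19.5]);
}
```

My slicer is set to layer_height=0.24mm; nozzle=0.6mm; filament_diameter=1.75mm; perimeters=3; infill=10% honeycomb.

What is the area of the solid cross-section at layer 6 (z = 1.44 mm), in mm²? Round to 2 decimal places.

154.00 mm²

At z = 1.44 mm: the 14×11 cube contributes its full rectangle (area 154.00 mm²); the cube at (8.5, -4) does not reach this height (z outside [16.5, 25.5]); the cube at (1.5, -3.5) is absent (z outside [17, 36.5]); Combining (union): only the 14×11 cube is present, so the union is just that shape — area = 154.00 mm². Overall, the cross-section is a single solid region. Net area = 154.00 mm².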